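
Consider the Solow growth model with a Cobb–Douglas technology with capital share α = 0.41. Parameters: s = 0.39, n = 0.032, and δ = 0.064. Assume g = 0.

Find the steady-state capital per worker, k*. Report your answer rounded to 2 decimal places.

In steady state, investment equals break-even investment: s·k^α = (n + δ)·k.
Rearranging, k^(1−α) = s / (n + δ).
k^0.59 = 0.39 / (0.032 + 0.064) = 0.39 / 0.096 = 4.0625
k* = 4.0625^(1/0.59) ≈ 10.7610

k* = 10.76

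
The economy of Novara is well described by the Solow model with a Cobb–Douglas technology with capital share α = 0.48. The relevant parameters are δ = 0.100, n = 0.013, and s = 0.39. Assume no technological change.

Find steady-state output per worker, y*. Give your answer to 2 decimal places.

At the steady state, Δk = 0, so s·k^α = (n + δ)·k.
Rearranging, k^(1−α) = s / (n + δ).
k^0.52 = 0.39 / (0.013 + 0.100) = 0.39 / 0.113 = 3.4513
k* = 3.4513^(1/0.52) ≈ 10.8288
y* = (k*)^α = 10.8288^0.48 ≈ 3.1376

y* = 3.14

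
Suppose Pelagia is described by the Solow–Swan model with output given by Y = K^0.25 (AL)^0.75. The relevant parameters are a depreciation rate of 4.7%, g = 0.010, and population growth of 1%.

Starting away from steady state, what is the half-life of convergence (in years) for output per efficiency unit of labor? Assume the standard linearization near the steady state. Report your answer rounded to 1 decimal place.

half-life ≈ 13.8 years

Near the steady state the convergence rate is λ = (1 − α)(n + g + δ).
λ = (1 − 0.25) × 0.067 = 0.75 × 0.067 = 0.05025
Half-life = ln 2 / λ = 0.6931 / 0.05025 ≈ 13.79 years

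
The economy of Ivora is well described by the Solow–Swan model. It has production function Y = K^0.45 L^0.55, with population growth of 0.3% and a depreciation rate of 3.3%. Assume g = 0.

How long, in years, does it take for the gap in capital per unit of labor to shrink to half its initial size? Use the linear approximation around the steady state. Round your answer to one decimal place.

t_½ ≈ 35.0 years

Near the steady state the convergence rate is λ = (1 − α)(n + δ).
λ = (1 − 0.45) × 0.036 = 0.55 × 0.036 = 0.0198
Half-life = ln 2 / λ = 0.6931 / 0.0198 ≈ 35.01 years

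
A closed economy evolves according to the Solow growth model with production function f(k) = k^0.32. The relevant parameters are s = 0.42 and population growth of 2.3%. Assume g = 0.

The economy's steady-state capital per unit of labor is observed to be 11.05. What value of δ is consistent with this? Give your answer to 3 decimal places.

At the steady state, Δk = 0, so s·k^α = (n + δ)·k.
So s / (n + δ) = (k*)^(1−α) = 11.05^0.68 = 5.1226.
Therefore n + δ = s / 5.1226 = 0.42 / 5.1226 = 0.0820, so δ = 0.0820 − 0.023 = 0.0590.

δ ≈ 0.059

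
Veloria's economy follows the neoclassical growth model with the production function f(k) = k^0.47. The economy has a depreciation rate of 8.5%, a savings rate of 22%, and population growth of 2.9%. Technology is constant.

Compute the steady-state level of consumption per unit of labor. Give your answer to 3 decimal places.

c* ≈ 1.397

At the steady state, Δk = 0, so s·k^α = (n + δ)·k.
Dividing both sides by k: k^(1−α) = s / (n + δ).
k^0.53 = 0.22 / (0.029 + 0.085) = 0.22 / 0.114 = 1.9298
k* = 1.9298^(1/0.53) ≈ 3.4570
y* = (k*)^α = 3.4570^0.47 ≈ 1.7914
c* = (1 − s)·y* = (1 − 0.22) × 1.7914 ≈ 1.3973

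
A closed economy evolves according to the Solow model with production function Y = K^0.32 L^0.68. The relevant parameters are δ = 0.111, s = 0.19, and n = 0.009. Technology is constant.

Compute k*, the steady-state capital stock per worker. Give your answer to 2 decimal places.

Steady state requires s·f(k) = (n + δ)·k, i.e. s·k^α = (n + δ)·k.
Dividing both sides by k: k^(1−α) = s / (n + δ).
k^0.68 = 0.19 / (0.009 + 0.111) = 0.19 / 0.120 = 1.5833
k* = 1.5833^(1/0.68) ≈ 1.9655

k* = 1.97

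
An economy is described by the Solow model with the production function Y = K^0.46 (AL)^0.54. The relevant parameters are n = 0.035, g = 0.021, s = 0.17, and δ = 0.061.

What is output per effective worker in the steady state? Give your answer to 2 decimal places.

y* ≈ 1.37

At the steady state, Δk = 0, so s·k^α = (n + g + δ)·k.
Rearranging, k^(1−α) = s / (n + g + δ).
k^0.54 = 0.17 / (0.035 + 0.021 + 0.061) = 0.17 / 0.117 = 1.4530
k* = 1.4530^(1/0.54) ≈ 1.9975
y* = (k*)^α = 1.9975^0.46 ≈ 1.3748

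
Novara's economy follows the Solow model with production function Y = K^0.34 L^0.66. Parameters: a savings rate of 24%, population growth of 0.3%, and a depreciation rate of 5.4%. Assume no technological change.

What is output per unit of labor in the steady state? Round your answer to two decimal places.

Steady state requires s·f(k) = (n + δ)·k, i.e. s·k^α = (n + δ)·k.
Dividing both sides by k: k^(1−α) = s / (n + δ).
k^0.66 = 0.24 / (0.003 + 0.054) = 0.24 / 0.057 = 4.2105
k* = 4.2105^(1/0.66) ≈ 8.8300
y* = (k*)^α = 8.8300^0.34 ≈ 2.0971

y* ≈ 2.10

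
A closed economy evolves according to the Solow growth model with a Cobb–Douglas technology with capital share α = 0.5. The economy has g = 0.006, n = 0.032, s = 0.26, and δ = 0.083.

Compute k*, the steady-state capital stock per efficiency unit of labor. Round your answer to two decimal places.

Steady state requires s·f(k) = (n + g + δ)·k, i.e. s·k^α = (n + g + δ)·k.
Rearranging, k^(1−α) = s / (n + g + δ).
k^0.5 = 0.26 / (0.032 + 0.006 + 0.083) = 0.26 / 0.121 = 2.1488
k* = 2.1488^(1/0.5) ≈ 4.6173

k* = 4.62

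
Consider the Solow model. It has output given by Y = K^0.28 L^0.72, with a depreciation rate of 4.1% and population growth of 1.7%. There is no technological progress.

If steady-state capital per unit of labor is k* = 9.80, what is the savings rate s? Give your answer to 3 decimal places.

s ≈ 0.300

At the steady state, Δk = 0, so s·k^α = (n + δ)·k.
So s / (n + δ) = (k*)^(1−α) = 9.80^0.72 = 5.1723.
Therefore s = 5.1723 × (n + δ) = 5.1723 × 0.058 = 0.3000.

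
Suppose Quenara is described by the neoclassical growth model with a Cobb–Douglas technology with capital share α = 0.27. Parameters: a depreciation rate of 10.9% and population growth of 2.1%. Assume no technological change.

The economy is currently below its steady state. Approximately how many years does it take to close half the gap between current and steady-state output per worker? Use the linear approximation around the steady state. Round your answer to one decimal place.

Near the steady state the convergence rate is λ = (1 − α)(n + δ).
λ = (1 − 0.27) × 0.130 = 0.73 × 0.130 = 0.0949
Half-life = ln 2 / λ = 0.6931 / 0.0949 ≈ 7.30 years

about 7.3 years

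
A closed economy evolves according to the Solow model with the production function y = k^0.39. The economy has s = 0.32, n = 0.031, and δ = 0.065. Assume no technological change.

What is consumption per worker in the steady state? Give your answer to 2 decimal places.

c* ≈ 1.47

In steady state, investment equals break-even investment: s·k^α = (n + δ)·k.
Rearranging, k^(1−α) = s / (n + δ).
k^0.61 = 0.32 / (0.031 + 0.065) = 0.32 / 0.096 = 3.3333
k* = 3.3333^(1/0.61) ≈ 7.1973
y* = (k*)^α = 7.1973^0.39 ≈ 2.1592
c* = (1 − s)·y* = (1 − 0.32) × 2.1592 ≈ 1.4683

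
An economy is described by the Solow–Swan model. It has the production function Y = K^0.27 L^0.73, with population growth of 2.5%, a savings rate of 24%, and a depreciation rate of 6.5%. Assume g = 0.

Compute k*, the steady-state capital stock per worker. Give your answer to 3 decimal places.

k* = 3.833

Steady state requires s·f(k) = (n + δ)·k, i.e. s·k^α = (n + δ)·k.
Rearranging, k^(1−α) = s / (n + δ).
k^0.73 = 0.24 / (0.025 + 0.065) = 0.24 / 0.090 = 2.6667
k* = 2.6667^(1/0.73) ≈ 3.8329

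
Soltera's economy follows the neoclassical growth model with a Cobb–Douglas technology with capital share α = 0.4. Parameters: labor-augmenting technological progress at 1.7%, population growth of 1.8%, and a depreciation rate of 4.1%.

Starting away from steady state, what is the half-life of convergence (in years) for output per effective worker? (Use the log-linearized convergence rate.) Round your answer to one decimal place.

t_½ ≈ 15.2 years

Near the steady state the convergence rate is λ = (1 − α)(n + g + δ).
λ = (1 − 0.4) × 0.076 = 0.6 × 0.076 = 0.0456
Half-life = ln 2 / λ = 0.6931 / 0.0456 ≈ 15.20 years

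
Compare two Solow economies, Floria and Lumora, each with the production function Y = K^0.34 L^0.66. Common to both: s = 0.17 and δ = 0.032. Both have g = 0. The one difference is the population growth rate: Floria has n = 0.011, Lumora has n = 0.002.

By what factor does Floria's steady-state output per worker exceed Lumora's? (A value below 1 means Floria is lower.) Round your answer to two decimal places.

Steady-state y* = [s/(n + δ)]^(α/(1−α)), so the ratio is [ (s_F/(n + δ)_F) / (s_L/(n + δ)_L) ]^0.5152.
s_F/(n + δ)_F = 0.17/0.043 = 3.9535; s_L/(n + δ)_L = 0.17/0.034 = 5.0000.
Ratio = (3.9535/5.0000)^0.5152 = 0.7907^0.5152 ≈ 0.8860

ratio ≈ 0.89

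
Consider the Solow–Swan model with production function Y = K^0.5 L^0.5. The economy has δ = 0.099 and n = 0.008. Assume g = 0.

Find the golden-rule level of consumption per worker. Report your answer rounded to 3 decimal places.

At the golden rule, f'(k) = n + δ, so α·k^(α−1) = n + δ and k_gold = (α/(n + δ))^(1/(1−α)).
k_gold = (0.5/0.107)^(1/0.5) = 4.6729^2 ≈ 21.8360
c_gold = f(k_gold) − (n + δ)·k_gold = 4.6729 − 0.107×21.8360 ≈ 2.3364

c_gold ≈ 2.336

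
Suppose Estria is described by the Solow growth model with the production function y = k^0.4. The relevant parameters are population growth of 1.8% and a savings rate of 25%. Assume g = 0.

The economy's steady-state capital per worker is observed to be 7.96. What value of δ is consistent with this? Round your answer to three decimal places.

δ ≈ 0.054

In steady state, investment equals break-even investment: s·k^α = (n + δ)·k.
So s / (n + δ) = (k*)^(1−α) = 7.96^0.6 = 3.4717.
Therefore n + δ = s / 3.4717 = 0.25 / 3.4717 = 0.0720, so δ = 0.0720 − 0.018 = 0.0540.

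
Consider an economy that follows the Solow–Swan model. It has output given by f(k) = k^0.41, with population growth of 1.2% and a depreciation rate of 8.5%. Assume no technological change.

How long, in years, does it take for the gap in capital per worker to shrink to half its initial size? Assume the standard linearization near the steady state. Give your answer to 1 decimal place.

half-life ≈ 12.1 years

Near the steady state the convergence rate is λ = (1 − α)(n + δ).
λ = (1 − 0.41) × 0.097 = 0.59 × 0.097 = 0.05723
Half-life = ln 2 / λ = 0.6931 / 0.05723 ≈ 12.11 years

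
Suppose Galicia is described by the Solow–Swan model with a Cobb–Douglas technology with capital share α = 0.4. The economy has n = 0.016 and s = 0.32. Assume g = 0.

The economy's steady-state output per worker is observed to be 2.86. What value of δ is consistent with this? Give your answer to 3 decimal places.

At the steady state, Δk = 0, so s·k^α = (n + δ)·k.
Since y* = [s/(n + δ)]^(α/(1−α)), we have s/(n + δ) = (y*)^((1−α)/α) = 2.86^1.5 = 4.8367.
Therefore n + δ = s / 4.8367 = 0.32 / 4.8367 = 0.0662, so δ = 0.0662 − 0.016 = 0.0502.

δ ≈ 0.050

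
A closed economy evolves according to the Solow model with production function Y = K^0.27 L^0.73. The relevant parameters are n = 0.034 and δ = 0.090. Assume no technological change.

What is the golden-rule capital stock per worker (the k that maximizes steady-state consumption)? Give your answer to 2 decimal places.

The golden rule sets f'(k) = n + δ, i.e. α·k^(α−1) = n + δ.
So k^(1−α) = α / (n + δ) = 0.27 / 0.124 = 2.1774.
k_gold = 2.1774^(1/0.73) ≈ 2.9035

k_gold ≈ 2.90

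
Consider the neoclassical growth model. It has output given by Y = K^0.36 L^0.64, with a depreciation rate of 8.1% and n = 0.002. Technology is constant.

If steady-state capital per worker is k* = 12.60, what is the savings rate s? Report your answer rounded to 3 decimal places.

At the steady state, Δk = 0, so s·k^α = (n + δ)·k.
So s / (n + δ) = (k*)^(1−α) = 12.60^0.64 = 5.0610.
Therefore s = 5.0610 × (n + δ) = 5.0610 × 0.083 = 0.4201.

s ≈ 0.420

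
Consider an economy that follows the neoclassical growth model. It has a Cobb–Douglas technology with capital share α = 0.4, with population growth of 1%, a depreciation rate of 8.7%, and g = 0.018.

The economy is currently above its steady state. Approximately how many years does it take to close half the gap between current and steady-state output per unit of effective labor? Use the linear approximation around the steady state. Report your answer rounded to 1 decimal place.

Near the steady state the convergence rate is λ = (1 − α)(n + g + δ).
λ = (1 − 0.4) × 0.115 = 0.6 × 0.115 = 0.0690
Half-life = ln 2 / λ = 0.6931 / 0.0690 ≈ 10.04 years

about 10.0 years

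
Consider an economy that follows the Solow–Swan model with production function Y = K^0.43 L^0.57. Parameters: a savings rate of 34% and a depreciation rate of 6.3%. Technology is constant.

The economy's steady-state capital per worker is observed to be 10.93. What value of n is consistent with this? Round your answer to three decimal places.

In steady state, investment equals break-even investment: s·k^α = (n + δ)·k.
So s / (n + δ) = (k*)^(1−α) = 10.93^0.57 = 3.9085.
Therefore n + δ = s / 3.9085 = 0.34 / 3.9085 = 0.0870, so n = 0.0870 − 0.063 = 0.0240.

n ≈ 0.024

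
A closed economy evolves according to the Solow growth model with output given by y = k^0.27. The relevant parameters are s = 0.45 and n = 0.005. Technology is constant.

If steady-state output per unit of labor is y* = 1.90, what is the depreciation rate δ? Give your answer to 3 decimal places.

In steady state, investment equals break-even investment: s·k^α = (n + δ)·k.
Since y* = [s/(n + δ)]^(α/(1−α)), we have s/(n + δ) = (y*)^((1−α)/α) = 1.90^2.7037 = 5.6711.
Therefore n + δ = s / 5.6711 = 0.45 / 5.6711 = 0.0793, so δ = 0.0793 − 0.005 = 0.0743.

δ ≈ 0.074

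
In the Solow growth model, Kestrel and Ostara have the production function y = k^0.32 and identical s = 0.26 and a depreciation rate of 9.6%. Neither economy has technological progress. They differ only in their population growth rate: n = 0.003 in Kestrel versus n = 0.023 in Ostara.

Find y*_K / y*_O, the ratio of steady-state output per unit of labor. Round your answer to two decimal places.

ratio ≈ 1.09

Steady-state y* = [s/(n + δ)]^(α/(1−α)), so the ratio is [ (s_K/(n + δ)_K) / (s_O/(n + δ)_O) ]^0.4706.
s_K/(n + δ)_K = 0.26/0.099 = 2.6263; s_O/(n + δ)_O = 0.26/0.119 = 2.1849.
Ratio = (2.6263/2.1849)^0.4706 = 1.2020^0.4706 ≈ 1.0904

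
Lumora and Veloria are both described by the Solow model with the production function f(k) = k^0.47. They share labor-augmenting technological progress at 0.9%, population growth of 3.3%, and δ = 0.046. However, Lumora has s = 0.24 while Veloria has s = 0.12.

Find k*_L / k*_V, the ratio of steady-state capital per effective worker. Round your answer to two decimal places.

Steady-state k* = [s/(n + g + δ)]^(1/(1−α)), so the ratio is [ (s_L/(n + g + δ)_L) / (s_V/(n + g + δ)_V) ]^1.8868.
s_L/(n + g + δ)_L = 0.24/0.088 = 2.7273; s_V/(n + g + δ)_V = 0.12/0.088 = 1.3636.
Ratio = (2.7273/1.3636)^1.8868 = 2.0001^1.8868 ≈ 3.6985

ratio ≈ 3.70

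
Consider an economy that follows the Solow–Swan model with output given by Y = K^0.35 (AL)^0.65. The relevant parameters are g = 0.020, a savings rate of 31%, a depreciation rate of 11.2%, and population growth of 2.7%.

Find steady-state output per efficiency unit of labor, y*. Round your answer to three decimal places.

y* ≈ 1.433

Steady state requires s·f(k) = (n + g + δ)·k, i.e. s·k^α = (n + g + δ)·k.
Rearranging, k^(1−α) = s / (n + g + δ).
k^0.65 = 0.31 / (0.027 + 0.020 + 0.112) = 0.31 / 0.159 = 1.9497
k* = 1.9497^(1/0.65) ≈ 2.7932
y* = (k*)^α = 2.7932^0.35 ≈ 1.4326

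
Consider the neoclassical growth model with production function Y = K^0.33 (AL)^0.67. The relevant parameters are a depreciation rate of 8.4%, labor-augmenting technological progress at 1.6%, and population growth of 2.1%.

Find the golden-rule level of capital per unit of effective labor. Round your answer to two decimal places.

k_gold ≈ 4.47

The golden rule sets f'(k) = n + g + δ, i.e. α·k^(α−1) = n + g + δ.
So k^(1−α) = α / (n + g + δ) = 0.33 / 0.121 = 2.7273.
k_gold = 2.7273^(1/0.67) ≈ 4.4704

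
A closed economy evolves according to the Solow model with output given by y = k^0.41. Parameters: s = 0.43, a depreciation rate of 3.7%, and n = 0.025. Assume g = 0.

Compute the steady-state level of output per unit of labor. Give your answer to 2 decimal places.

y* ≈ 3.84

Steady state requires s·f(k) = (n + δ)·k, i.e. s·k^α = (n + δ)·k.
Dividing both sides by k: k^(1−α) = s / (n + δ).
k^0.59 = 0.43 / (0.025 + 0.037) = 0.43 / 0.062 = 6.9355
k* = 6.9355^(1/0.59) ≈ 26.6413
y* = (k*)^α = 26.6413^0.41 ≈ 3.8413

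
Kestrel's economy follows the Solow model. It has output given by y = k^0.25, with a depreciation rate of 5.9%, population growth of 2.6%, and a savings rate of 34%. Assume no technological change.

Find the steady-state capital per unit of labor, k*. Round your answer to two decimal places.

k* = 6.35

Steady state requires s·f(k) = (n + δ)·k, i.e. s·k^α = (n + δ)·k.
Rearranging, k^(1−α) = s / (n + δ).
k^0.75 = 0.34 / (0.026 + 0.059) = 0.34 / 0.085 = 4.0000
k* = 4.0000^(1/0.75) ≈ 6.3496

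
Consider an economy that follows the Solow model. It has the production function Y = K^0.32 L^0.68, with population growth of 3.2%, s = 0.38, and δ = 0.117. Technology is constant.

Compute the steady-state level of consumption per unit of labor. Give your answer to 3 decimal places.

c* = 0.963

At the steady state, Δk = 0, so s·k^α = (n + δ)·k.
Dividing both sides by k: k^(1−α) = s / (n + δ).
k^0.68 = 0.38 / (0.032 + 0.117) = 0.38 / 0.149 = 2.5503
k* = 2.5503^(1/0.68) ≈ 3.9621
y* = (k*)^α = 3.9621^0.32 ≈ 1.5536
c* = (1 − s)·y* = (1 − 0.38) × 1.5536 ≈ 0.9632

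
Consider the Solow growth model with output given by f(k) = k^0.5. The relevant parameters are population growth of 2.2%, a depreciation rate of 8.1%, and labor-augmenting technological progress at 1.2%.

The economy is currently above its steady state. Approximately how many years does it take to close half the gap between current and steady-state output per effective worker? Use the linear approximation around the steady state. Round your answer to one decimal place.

about 12.1 years

Near the steady state the convergence rate is λ = (1 − α)(n + g + δ).
λ = (1 − 0.5) × 0.115 = 0.5 × 0.115 = 0.0575
Half-life = ln 2 / λ = 0.6931 / 0.0575 ≈ 12.05 years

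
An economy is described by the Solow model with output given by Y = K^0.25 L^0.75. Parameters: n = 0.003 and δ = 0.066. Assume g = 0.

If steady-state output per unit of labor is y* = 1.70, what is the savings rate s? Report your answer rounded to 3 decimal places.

s ≈ 0.339

At the steady state, Δk = 0, so s·k^α = (n + δ)·k.
Since y* = [s/(n + δ)]^(α/(1−α)), we have s/(n + δ) = (y*)^((1−α)/α) = 1.70^3 = 4.9130.
Therefore s = 4.9130 × (n + δ) = 4.9130 × 0.069 = 0.3390.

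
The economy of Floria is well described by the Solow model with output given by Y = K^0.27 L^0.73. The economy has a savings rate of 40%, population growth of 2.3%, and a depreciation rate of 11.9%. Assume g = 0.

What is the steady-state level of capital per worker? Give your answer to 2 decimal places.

At the steady state, Δk = 0, so s·k^α = (n + δ)·k.
Rearranging, k^(1−α) = s / (n + δ).
k^0.73 = 0.40 / (0.023 + 0.119) = 0.40 / 0.142 = 2.8169
k* = 2.8169^(1/0.73) ≈ 4.1317

k* ≈ 4.13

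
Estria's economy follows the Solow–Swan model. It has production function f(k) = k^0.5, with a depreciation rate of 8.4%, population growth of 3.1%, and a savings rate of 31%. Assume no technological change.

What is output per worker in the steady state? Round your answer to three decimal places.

y* = 2.696

At the steady state, Δk = 0, so s·k^α = (n + δ)·k.
Rearranging, k^(1−α) = s / (n + δ).
k^0.5 = 0.31 / (0.031 + 0.084) = 0.31 / 0.115 = 2.6957
k* = 2.6957^(1/0.5) ≈ 7.2668
y* = (k*)^α = 7.2668^0.5 ≈ 2.6957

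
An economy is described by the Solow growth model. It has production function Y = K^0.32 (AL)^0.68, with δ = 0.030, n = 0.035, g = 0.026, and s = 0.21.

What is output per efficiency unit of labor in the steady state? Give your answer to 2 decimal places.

y* ≈ 1.48

At the steady state, Δk = 0, so s·k^α = (n + g + δ)·k.
Dividing both sides by k: k^(1−α) = s / (n + g + δ).
k^0.68 = 0.21 / (0.035 + 0.026 + 0.030) = 0.21 / 0.091 = 2.3077
k* = 2.3077^(1/0.68) ≈ 3.4205
y* = (k*)^α = 3.4205^0.32 ≈ 1.4822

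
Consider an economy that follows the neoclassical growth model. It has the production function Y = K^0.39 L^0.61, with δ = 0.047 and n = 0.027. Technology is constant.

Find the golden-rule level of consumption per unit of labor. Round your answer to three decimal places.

At the golden rule, f'(k) = n + δ, so α·k^(α−1) = n + δ and k_gold = (α/(n + δ))^(1/(1−α)).
k_gold = (0.39/0.074)^(1/0.61) = 5.2703^1.6393 ≈ 15.2512
c_gold = f(k_gold) − (n + δ)·k_gold = 2.8939 − 0.074×15.2512 ≈ 1.7653

c_gold ≈ 1.765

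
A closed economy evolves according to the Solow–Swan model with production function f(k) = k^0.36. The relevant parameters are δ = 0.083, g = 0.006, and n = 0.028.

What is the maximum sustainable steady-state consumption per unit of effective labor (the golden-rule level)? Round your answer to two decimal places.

c_gold ≈ 1.20

At the golden rule, f'(k) = n + g + δ, so α·k^(α−1) = n + g + δ and k_gold = (α/(n + g + δ))^(1/(1−α)).
k_gold = (0.36/0.117)^(1/0.64) = 3.0769^1.5625 ≈ 5.7900
c_gold = f(k_gold) − (n + g + δ)·k_gold = 1.8818 − 0.117×5.7900 ≈ 1.2044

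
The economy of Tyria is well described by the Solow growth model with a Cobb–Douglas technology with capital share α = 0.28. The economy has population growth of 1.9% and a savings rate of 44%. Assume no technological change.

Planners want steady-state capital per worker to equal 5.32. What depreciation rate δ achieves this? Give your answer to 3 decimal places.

In steady state, investment equals break-even investment: s·k^α = (n + δ)·k.
So s / (n + δ) = (k*)^(1−α) = 5.32^0.72 = 3.3316.
Therefore n + δ = s / 3.3316 = 0.44 / 3.3316 = 0.1321, so δ = 0.1321 − 0.019 = 0.1131.

δ ≈ 0.113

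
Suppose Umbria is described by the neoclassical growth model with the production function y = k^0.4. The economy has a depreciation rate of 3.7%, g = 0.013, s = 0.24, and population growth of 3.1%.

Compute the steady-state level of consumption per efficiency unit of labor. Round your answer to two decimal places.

c* = 1.57

Steady state requires s·f(k) = (n + g + δ)·k, i.e. s·k^α = (n + g + δ)·k.
Dividing both sides by k: k^(1−α) = s / (n + g + δ).
k^0.6 = 0.24 / (0.031 + 0.013 + 0.037) = 0.24 / 0.081 = 2.9630
k* = 2.9630^(1/0.6) ≈ 6.1125
y* = (k*)^α = 6.1125^0.4 ≈ 2.0629
c* = (1 − s)·y* = (1 − 0.24) × 2.0629 ≈ 1.5678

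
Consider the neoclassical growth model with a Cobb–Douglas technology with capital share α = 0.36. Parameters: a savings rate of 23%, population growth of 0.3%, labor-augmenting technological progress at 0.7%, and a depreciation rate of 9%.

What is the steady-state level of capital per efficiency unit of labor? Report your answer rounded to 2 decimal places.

k* = 3.67

At the steady state, Δk = 0, so s·k^α = (n + g + δ)·k.
Dividing both sides by k: k^(1−α) = s / (n + g + δ).
k^0.64 = 0.23 / (0.003 + 0.007 + 0.090) = 0.23 / 0.100 = 2.3000
k* = 2.3000^(1/0.64) ≈ 3.6745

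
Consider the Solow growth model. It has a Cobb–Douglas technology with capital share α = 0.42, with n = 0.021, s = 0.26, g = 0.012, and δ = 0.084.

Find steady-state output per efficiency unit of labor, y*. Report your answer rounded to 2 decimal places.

Steady state requires s·f(k) = (n + g + δ)·k, i.e. s·k^α = (n + g + δ)·k.
Dividing both sides by k: k^(1−α) = s / (n + g + δ).
k^0.58 = 0.26 / (0.021 + 0.012 + 0.084) = 0.26 / 0.117 = 2.2222
k* = 2.2222^(1/0.58) ≈ 3.9619
y* = (k*)^α = 3.9619^0.42 ≈ 1.7829

y* = 1.78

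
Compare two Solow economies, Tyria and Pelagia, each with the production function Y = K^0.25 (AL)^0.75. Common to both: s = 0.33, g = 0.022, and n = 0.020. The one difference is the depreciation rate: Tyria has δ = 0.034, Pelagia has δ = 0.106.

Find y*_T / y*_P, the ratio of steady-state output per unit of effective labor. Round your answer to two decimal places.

Steady-state y* = [s/(n + g + δ)]^(α/(1−α)), so the ratio is [ (s_T/(n + g + δ)_T) / (s_P/(n + g + δ)_P) ]^0.3333.
s_T/(n + g + δ)_T = 0.33/0.076 = 4.3421; s_P/(n + g + δ)_P = 0.33/0.148 = 2.2297.
Ratio = (4.3421/2.2297)^0.3333 = 1.9474^0.3333 ≈ 1.2487

y*_T / y*_P ≈ 1.25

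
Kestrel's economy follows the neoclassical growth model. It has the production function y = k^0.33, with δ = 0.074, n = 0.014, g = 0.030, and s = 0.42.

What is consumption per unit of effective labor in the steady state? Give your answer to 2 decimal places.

c* = 1.08

At the steady state, Δk = 0, so s·k^α = (n + g + δ)·k.
Dividing both sides by k: k^(1−α) = s / (n + g + δ).
k^0.67 = 0.42 / (0.014 + 0.030 + 0.074) = 0.42 / 0.118 = 3.5593
k* = 3.5593^(1/0.67) ≈ 6.6517
y* = (k*)^α = 6.6517^0.33 ≈ 1.8688
c* = (1 − s)·y* = (1 − 0.42) × 1.8688 ≈ 1.0839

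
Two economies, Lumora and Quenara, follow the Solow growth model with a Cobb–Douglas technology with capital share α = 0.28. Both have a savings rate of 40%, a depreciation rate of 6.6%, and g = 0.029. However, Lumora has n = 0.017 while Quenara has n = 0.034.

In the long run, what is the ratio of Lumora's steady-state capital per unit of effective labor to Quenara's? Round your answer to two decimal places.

k*_L / k*_Q ≈ 1.22

Steady-state k* = [s/(n + g + δ)]^(1/(1−α)), so the ratio is [ (s_L/(n + g + δ)_L) / (s_Q/(n + g + δ)_Q) ]^1.3889.
s_L/(n + g + δ)_L = 0.40/0.112 = 3.5714; s_Q/(n + g + δ)_Q = 0.40/0.129 = 3.1008.
Ratio = (3.5714/3.1008)^1.3889 = 1.1518^1.3889 ≈ 1.2169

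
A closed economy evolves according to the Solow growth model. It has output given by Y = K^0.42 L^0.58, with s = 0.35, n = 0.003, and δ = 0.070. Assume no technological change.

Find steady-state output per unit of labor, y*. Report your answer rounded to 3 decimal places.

Steady state requires s·f(k) = (n + δ)·k, i.e. s·k^α = (n + δ)·k.
Dividing both sides by k: k^(1−α) = s / (n + δ).
k^0.58 = 0.35 / (0.003 + 0.070) = 0.35 / 0.073 = 4.7945
k* = 4.7945^(1/0.58) ≈ 14.9175
y* = (k*)^α = 14.9175^0.42 ≈ 3.1114

y* ≈ 3.111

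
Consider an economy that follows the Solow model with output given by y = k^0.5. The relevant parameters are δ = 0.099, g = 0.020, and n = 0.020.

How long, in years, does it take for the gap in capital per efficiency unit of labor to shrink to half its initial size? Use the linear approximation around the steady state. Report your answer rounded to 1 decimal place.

Near the steady state the convergence rate is λ = (1 − α)(n + g + δ).
λ = (1 − 0.5) × 0.139 = 0.5 × 0.139 = 0.0695
Half-life = ln 2 / λ = 0.6931 / 0.0695 ≈ 9.97 years

t_½ ≈ 10.0 years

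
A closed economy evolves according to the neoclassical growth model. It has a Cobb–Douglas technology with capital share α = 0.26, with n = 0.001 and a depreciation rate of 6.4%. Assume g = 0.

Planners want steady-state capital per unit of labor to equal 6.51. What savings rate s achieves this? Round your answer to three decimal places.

In steady state, investment equals break-even investment: s·k^α = (n + δ)·k.
So s / (n + δ) = (k*)^(1−α) = 6.51^0.74 = 3.9999.
Therefore s = 3.9999 × (n + δ) = 3.9999 × 0.065 = 0.2600.

s ≈ 0.260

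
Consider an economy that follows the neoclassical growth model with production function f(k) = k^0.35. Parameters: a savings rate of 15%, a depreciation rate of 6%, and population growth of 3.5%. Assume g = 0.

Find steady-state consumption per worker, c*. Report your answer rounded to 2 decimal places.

c* = 1.09

Steady state requires s·f(k) = (n + δ)·k, i.e. s·k^α = (n + δ)·k.
Rearranging, k^(1−α) = s / (n + δ).
k^0.65 = 0.15 / (0.035 + 0.060) = 0.15 / 0.095 = 1.5789
k* = 1.5789^(1/0.65) ≈ 2.0191
y* = (k*)^α = 2.0191^0.35 ≈ 1.2788
c* = (1 − s)·y* = (1 − 0.15) × 1.2788 ≈ 1.0870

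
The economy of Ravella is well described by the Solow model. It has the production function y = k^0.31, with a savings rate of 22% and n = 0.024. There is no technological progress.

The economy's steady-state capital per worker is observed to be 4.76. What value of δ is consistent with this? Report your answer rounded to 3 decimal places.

In steady state, investment equals break-even investment: s·k^α = (n + δ)·k.
So s / (n + δ) = (k*)^(1−α) = 4.76^0.69 = 2.9346.
Therefore n + δ = s / 2.9346 = 0.22 / 2.9346 = 0.0750, so δ = 0.0750 − 0.024 = 0.0510.

δ ≈ 0.051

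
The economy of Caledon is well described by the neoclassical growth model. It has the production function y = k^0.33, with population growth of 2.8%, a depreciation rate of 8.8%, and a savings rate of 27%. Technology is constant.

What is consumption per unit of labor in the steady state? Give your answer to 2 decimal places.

Steady state requires s·f(k) = (n + δ)·k, i.e. s·k^α = (n + δ)·k.
Dividing both sides by k: k^(1−α) = s / (n + δ).
k^0.67 = 0.27 / (0.028 + 0.088) = 0.27 / 0.116 = 2.3276
k* = 2.3276^(1/0.67) ≈ 3.5288
y* = (k*)^α = 3.5288^0.33 ≈ 1.5161
c* = (1 − s)·y* = (1 − 0.27) × 1.5161 ≈ 1.1068

c* ≈ 1.11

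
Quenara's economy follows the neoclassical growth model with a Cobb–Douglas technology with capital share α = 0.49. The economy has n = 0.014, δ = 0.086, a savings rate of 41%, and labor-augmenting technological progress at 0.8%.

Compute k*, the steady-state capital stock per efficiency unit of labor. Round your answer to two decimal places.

In steady state, investment equals break-even investment: s·k^α = (n + g + δ)·k.
Dividing both sides by k: k^(1−α) = s / (n + g + δ).
k^0.51 = 0.41 / (0.014 + 0.008 + 0.086) = 0.41 / 0.108 = 3.7963
k* = 3.7963^(1/0.51) ≈ 13.6773

k* = 13.68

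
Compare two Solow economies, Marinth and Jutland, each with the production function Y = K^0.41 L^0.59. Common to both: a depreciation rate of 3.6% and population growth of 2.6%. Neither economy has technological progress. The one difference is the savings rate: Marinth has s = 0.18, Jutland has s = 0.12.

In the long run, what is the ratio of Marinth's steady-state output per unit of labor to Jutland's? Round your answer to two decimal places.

ratio ≈ 1.33

Steady-state y* = [s/(n + δ)]^(α/(1−α)), so the ratio is [ (s_M/(n + δ)_M) / (s_J/(n + δ)_J) ]^0.6949.
s_M/(n + δ)_M = 0.18/0.062 = 2.9032; s_J/(n + δ)_J = 0.12/0.062 = 1.9355.
Ratio = (2.9032/1.9355)^0.6949 = 1.5000^0.6949 ≈ 1.3255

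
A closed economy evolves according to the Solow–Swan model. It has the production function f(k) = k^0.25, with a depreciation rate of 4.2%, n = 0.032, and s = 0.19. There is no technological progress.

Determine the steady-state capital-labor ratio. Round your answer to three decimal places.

k* = 3.516

At the steady state, Δk = 0, so s·k^α = (n + δ)·k.
Dividing both sides by k: k^(1−α) = s / (n + δ).
k^0.75 = 0.19 / (0.032 + 0.042) = 0.19 / 0.074 = 2.5676
k* = 2.5676^(1/0.75) ≈ 3.5159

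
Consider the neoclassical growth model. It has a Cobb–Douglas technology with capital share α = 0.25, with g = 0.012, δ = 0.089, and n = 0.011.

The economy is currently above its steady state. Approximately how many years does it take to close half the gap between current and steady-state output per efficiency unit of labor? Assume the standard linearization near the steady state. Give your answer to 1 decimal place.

t_½ ≈ 8.3 years

Near the steady state the convergence rate is λ = (1 − α)(n + g + δ).
λ = (1 − 0.25) × 0.112 = 0.75 × 0.112 = 0.0840
Half-life = ln 2 / λ = 0.6931 / 0.0840 ≈ 8.25 years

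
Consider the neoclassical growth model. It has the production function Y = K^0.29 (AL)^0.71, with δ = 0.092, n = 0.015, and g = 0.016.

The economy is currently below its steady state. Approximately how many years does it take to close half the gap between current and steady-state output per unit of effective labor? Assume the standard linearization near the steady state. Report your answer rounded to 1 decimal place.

half-life ≈ 7.9 years

Near the steady state the convergence rate is λ = (1 − α)(n + g + δ).
λ = (1 − 0.29) × 0.123 = 0.71 × 0.123 = 0.08733
Half-life = ln 2 / λ = 0.6931 / 0.08733 ≈ 7.94 years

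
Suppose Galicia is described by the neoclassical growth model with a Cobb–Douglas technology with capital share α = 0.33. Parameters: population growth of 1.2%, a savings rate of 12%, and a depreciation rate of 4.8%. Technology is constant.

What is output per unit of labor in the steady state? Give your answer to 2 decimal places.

y* ≈ 1.41

In steady state, investment equals break-even investment: s·k^α = (n + δ)·k.
Rearranging, k^(1−α) = s / (n + δ).
k^0.67 = 0.12 / (0.012 + 0.048) = 0.12 / 0.060 = 2.0000
k* = 2.0000^(1/0.67) ≈ 2.8138
y* = (k*)^α = 2.8138^0.33 ≈ 1.4069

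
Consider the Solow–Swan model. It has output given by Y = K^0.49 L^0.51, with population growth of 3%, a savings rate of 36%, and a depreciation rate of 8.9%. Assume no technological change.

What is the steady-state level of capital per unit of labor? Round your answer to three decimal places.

In steady state, investment equals break-even investment: s·k^α = (n + δ)·k.
Rearranging, k^(1−α) = s / (n + δ).
k^0.51 = 0.36 / (0.030 + 0.089) = 0.36 / 0.119 = 3.0252
k* = 3.0252^(1/0.51) ≈ 8.7630

k* = 8.763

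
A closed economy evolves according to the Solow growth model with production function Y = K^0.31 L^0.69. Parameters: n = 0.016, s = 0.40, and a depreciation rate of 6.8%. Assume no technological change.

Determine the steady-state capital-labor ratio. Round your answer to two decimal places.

At the steady state, Δk = 0, so s·k^α = (n + δ)·k.
Rearranging, k^(1−α) = s / (n + δ).
k^0.69 = 0.40 / (0.016 + 0.068) = 0.40 / 0.084 = 4.7619
k* = 4.7619^(1/0.69) ≈ 9.6004

k* ≈ 9.60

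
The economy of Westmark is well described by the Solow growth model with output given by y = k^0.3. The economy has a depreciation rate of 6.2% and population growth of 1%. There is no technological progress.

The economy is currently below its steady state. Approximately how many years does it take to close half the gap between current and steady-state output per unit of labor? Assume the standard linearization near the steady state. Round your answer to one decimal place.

t_½ ≈ 13.8 years

Near the steady state the convergence rate is λ = (1 − α)(n + δ).
λ = (1 − 0.3) × 0.072 = 0.7 × 0.072 = 0.0504
Half-life = ln 2 / λ = 0.6931 / 0.0504 ≈ 13.75 years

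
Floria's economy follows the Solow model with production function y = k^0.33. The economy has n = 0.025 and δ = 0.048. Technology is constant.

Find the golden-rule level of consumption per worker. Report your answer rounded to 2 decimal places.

At the golden rule, f'(k) = n + δ, so α·k^(α−1) = n + δ and k_gold = (α/(n + δ))^(1/(1−α)).
k_gold = (0.33/0.073)^(1/0.67) = 4.5205^1.4925 ≈ 9.5031
c_gold = f(k_gold) − (n + δ)·k_gold = 2.1023 − 0.073×9.5031 ≈ 1.4086

c_gold ≈ 1.41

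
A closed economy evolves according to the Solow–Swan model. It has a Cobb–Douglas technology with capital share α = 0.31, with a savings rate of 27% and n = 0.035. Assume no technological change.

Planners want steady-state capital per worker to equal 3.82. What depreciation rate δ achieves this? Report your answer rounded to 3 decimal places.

In steady state, investment equals break-even investment: s·k^α = (n + δ)·k.
So s / (n + δ) = (k*)^(1−α) = 3.82^0.69 = 2.5213.
Therefore n + δ = s / 2.5213 = 0.27 / 2.5213 = 0.1071, so δ = 0.1071 − 0.035 = 0.0721.

δ ≈ 0.072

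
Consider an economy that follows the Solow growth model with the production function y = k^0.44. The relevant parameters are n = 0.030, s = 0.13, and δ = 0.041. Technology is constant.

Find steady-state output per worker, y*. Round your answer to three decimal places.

Steady state requires s·f(k) = (n + δ)·k, i.e. s·k^α = (n + δ)·k.
Dividing both sides by k: k^(1−α) = s / (n + δ).
k^0.56 = 0.13 / (0.030 + 0.041) = 0.13 / 0.071 = 1.8310
k* = 1.8310^(1/0.56) ≈ 2.9450
y* = (k*)^α = 2.9450^0.44 ≈ 1.6084

y* ≈ 1.608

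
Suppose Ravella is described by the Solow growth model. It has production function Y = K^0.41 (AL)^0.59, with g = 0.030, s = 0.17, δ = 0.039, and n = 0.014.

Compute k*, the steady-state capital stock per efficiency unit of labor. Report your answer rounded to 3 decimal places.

In steady state, investment equals break-even investment: s·k^α = (n + g + δ)·k.
Dividing both sides by k: k^(1−α) = s / (n + g + δ).
k^0.59 = 0.17 / (0.014 + 0.030 + 0.039) = 0.17 / 0.083 = 2.0482
k* = 2.0482^(1/0.59) ≈ 3.3709

k* ≈ 3.371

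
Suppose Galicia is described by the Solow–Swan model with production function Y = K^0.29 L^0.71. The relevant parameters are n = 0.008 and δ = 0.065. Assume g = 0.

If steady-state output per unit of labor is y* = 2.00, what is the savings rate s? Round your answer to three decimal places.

Steady state requires s·f(k) = (n + δ)·k, i.e. s·k^α = (n + δ)·k.
Since y* = [s/(n + δ)]^(α/(1−α)), we have s/(n + δ) = (y*)^((1−α)/α) = 2.00^2.4483 = 5.4577.
Therefore s = 5.4577 × (n + δ) = 5.4577 × 0.073 = 0.3984.

s ≈ 0.398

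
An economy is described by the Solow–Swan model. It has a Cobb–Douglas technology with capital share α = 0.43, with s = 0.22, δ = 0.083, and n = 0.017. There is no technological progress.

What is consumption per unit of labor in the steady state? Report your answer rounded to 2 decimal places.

Steady state requires s·f(k) = (n + δ)·k, i.e. s·k^α = (n + δ)·k.
Dividing both sides by k: k^(1−α) = s / (n + δ).
k^0.57 = 0.22 / (0.017 + 0.083) = 0.22 / 0.100 = 2.2000
k* = 2.2000^(1/0.57) ≈ 3.9879
y* = (k*)^α = 3.9879^0.43 ≈ 1.8127
c* = (1 − s)·y* = (1 − 0.22) × 1.8127 ≈ 1.4139

c* ≈ 1.41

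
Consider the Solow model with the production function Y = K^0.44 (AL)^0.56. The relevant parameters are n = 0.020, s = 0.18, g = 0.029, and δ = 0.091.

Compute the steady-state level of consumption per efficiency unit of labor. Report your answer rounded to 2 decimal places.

c* = 1.00

At the steady state, Δk = 0, so s·k^α = (n + g + δ)·k.
Dividing both sides by k: k^(1−α) = s / (n + g + δ).
k^0.56 = 0.18 / (0.020 + 0.029 + 0.091) = 0.18 / 0.140 = 1.2857
k* = 1.2857^(1/0.56) ≈ 1.5664
y* = (k*)^α = 1.5664^0.44 ≈ 1.2183
c* = (1 − s)·y* = (1 − 0.18) × 1.2183 ≈ 0.9990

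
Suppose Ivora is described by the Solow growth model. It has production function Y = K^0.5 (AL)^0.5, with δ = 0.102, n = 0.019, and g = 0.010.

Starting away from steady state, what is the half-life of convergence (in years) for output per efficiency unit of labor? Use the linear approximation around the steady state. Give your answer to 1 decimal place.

Near the steady state the convergence rate is λ = (1 − α)(n + g + δ).
λ = (1 − 0.5) × 0.131 = 0.5 × 0.131 = 0.0655
Half-life = ln 2 / λ = 0.6931 / 0.0655 ≈ 10.58 years

about 10.6 years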